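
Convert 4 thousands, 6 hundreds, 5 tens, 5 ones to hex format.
Convert 4 thousands, 6 hundreds, 5 tens, 5 ones (place-value notation) → 4×1000 + 6×100 + 5×10 + 5 = 4655 (decimal)
Convert 4655 (decimal) → 4655 = 1×4096 + 2×256 + 2×16 + 15 → 0x122F (hexadecimal)
0x122F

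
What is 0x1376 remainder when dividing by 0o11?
Convert 0x1376 (hexadecimal) → 1×4096 + 3×256 + 7×16 + 6 = 4982 (decimal)
Convert 0o11 (octal) → 1×8 + 1 = 9 (decimal)
Compute 4982 mod 9 = 5
5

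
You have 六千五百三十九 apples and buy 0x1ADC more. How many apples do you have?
Convert 六千五百三十九 (Chinese numeral) → 6×1000 + 5×100 + 3×10 + 9 = 6539 (decimal)
Convert 0x1ADC (hexadecimal) → 1×4096 + 10×256 + 13×16 + 12 = 6876 (decimal)
Compute 6539 + 6876 = 13415
13415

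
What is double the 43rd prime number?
The 43rd prime number = 191
Compute 191 × 2 = 382
382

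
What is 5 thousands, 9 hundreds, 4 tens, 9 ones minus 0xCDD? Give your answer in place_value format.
Convert 5 thousands, 9 hundreds, 4 tens, 9 ones (place-value notation) → 5×1000 + 9×100 + 4×10 + 9 = 5949 (decimal)
Convert 0xCDD (hexadecimal) → 12×256 + 13×16 + 13 = 3293 (decimal)
Compute 5949 - 3293 = 2656
Convert 2656 (decimal) → 2656 = 2×1000 + 6×100 + 5×10 + 6 → 2 thousands, 6 hundreds, 5 tens, 6 ones (place-value notation)
2 thousands, 6 hundreds, 5 tens, 6 ones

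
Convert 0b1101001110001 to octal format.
Convert 0b1101001110001 (binary) → 4096 + 2048 + 512 + 64 + 32 + 16 + 1 = 6769 (decimal)
Convert 6769 (decimal) → 6769 = 1×4096 + 5×512 + 1×64 + 6×8 + 1 → 0o15161 (octal)
0o15161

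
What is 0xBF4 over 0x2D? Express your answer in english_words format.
Convert 0xBF4 (hexadecimal) → 11×256 + 15×16 + 4 = 3060 (decimal)
Convert 0x2D (hexadecimal) → 2×16 + 13 = 45 (decimal)
Compute 3060 ÷ 45 = 68
Convert 68 (decimal) → sixty-eight (English words)
sixty-eight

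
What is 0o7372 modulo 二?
Convert 0o7372 (octal) → 7×512 + 3×64 + 7×8 + 2 = 3834 (decimal)
Convert 二 (Chinese numeral) → 2 (decimal)
Compute 3834 mod 2 = 0
0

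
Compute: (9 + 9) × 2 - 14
Parentheses first: 9 + 9 = 18
Multiply: 18 × 2 = 36
Subtract: 36 - 14 = 22
22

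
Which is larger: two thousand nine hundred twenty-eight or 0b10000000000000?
Convert two thousand nine hundred twenty-eight (English words) → 2×1000 + 9×100 + 28 = 2928 (decimal)
Convert 0b10000000000000 (binary) → 8192 (decimal)
Compare 2928 vs 8192: larger = 8192
8192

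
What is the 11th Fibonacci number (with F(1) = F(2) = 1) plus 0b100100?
The 11th Fibonacci number (with F(1) = F(2) = 1): 1, 1, 2, 3, 5, 8, 13, 21, 34, 55, 89 → 89
Convert 0b100100 (binary) → 32 + 4 = 36 (decimal)
Compute 89 + 36 = 125
125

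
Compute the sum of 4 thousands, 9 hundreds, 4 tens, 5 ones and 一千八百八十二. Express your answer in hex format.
Convert 4 thousands, 9 hundreds, 4 tens, 5 ones (place-value notation) → 4×1000 + 9×100 + 4×10 + 5 = 4945 (decimal)
Convert 一千八百八十二 (Chinese numeral) → 1×1000 + 8×100 + 8×10 + 2 = 1882 (decimal)
Compute 4945 + 1882 = 6827
Convert 6827 (decimal) → 6827 = 1×4096 + 10×256 + 10×16 + 11 → 0x1AAB (hexadecimal)
0x1AAB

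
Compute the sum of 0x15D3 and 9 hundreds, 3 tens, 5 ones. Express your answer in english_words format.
Convert 0x15D3 (hexadecimal) → 1×4096 + 5×256 + 13×16 + 3 = 5587 (decimal)
Convert 9 hundreds, 3 tens, 5 ones (place-value notation) → 9×100 + 3×10 + 5 = 935 (decimal)
Compute 5587 + 935 = 6522
Convert 6522 (decimal) → 6522 = 6×1000 + 5×100 + 22 → six thousand five hundred twenty-two (English words)
six thousand five hundred twenty-two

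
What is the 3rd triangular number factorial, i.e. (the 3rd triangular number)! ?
Convert the 3rd triangular number (triangular index) → 3×4/2 = 6 (decimal)
Compute 6! = 720
720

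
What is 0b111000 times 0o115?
Convert 0b111000 (binary) → 32 + 16 + 8 = 56 (decimal)
Convert 0o115 (octal) → 1×64 + 1×8 + 5 = 77 (decimal)
Compute 56 × 77 = 4312
4312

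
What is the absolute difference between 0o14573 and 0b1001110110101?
Convert 0o14573 (octal) → 1×4096 + 4×512 + 5×64 + 7×8 + 3 = 6523 (decimal)
Convert 0b1001110110101 (binary) → 4096 + 512 + 256 + 128 + 32 + 16 + 4 + 1 = 5045 (decimal)
Compute |6523 - 5045| = 1478
1478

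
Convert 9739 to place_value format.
Convert 9739 (decimal) → 9739 = 9×1000 + 7×100 + 3×10 + 9 → 9 thousands, 7 hundreds, 3 tens, 9 ones (place-value notation)
9 thousands, 7 hundreds, 3 tens, 9 ones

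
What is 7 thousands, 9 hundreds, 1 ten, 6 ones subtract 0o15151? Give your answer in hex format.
Convert 7 thousands, 9 hundreds, 1 ten, 6 ones (place-value notation) → 7×1000 + 9×100 + 1×10 + 6 = 7916 (decimal)
Convert 0o15151 (octal) → 1×4096 + 5×512 + 1×64 + 5×8 + 1 = 6761 (decimal)
Compute 7916 - 6761 = 1155
Convert 1155 (decimal) → 1155 = 4×256 + 8×16 + 3 → 0x483 (hexadecimal)
0x483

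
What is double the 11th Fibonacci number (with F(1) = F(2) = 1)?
The 11th Fibonacci number (with F(1) = F(2) = 1): 1, 1, 2, 3, 5, 8, 13, 21, 34, 55, 89 → 89
Compute 89 × 2 = 178
178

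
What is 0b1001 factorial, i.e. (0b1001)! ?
Convert 0b1001 (binary) → 8 + 1 = 9 (decimal)
Compute 9! = 362880
362880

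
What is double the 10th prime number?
The 10th prime number = 29
Compute 29 × 2 = 58
58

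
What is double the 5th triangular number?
The 5th triangular number = 5×6/2 = 15
Compute 15 × 2 = 30
30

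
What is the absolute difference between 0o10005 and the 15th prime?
Convert 0o10005 (octal) → 1×4096 + 5 = 4101 (decimal)
Convert the 15th prime (prime index) → 47 (decimal)
Compute |4101 - 47| = 4054
4054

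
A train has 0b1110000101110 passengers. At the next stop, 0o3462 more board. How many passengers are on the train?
Convert 0b1110000101110 (binary) → 4096 + 2048 + 1024 + 32 + 8 + 4 + 2 = 7214 (decimal)
Convert 0o3462 (octal) → 3×512 + 4×64 + 6×8 + 2 = 1842 (decimal)
Compute 7214 + 1842 = 9056
9056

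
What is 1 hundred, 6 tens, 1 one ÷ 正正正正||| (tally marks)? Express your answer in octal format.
Convert 1 hundred, 6 tens, 1 one (place-value notation) → 1×100 + 6×10 + 1 = 161 (decimal)
Convert 正正正正||| (tally marks) → 5 + 5 + 5 + 5 + 3 = 23 (decimal)
Compute 161 ÷ 23 = 7
Convert 7 (decimal) → 0o7 (octal)
0o7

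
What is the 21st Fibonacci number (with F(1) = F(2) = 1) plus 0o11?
The 21st Fibonacci number (with F(1) = F(2) = 1) = 10946
Convert 0o11 (octal) → 1×8 + 1 = 9 (decimal)
Compute 10946 + 9 = 10955
10955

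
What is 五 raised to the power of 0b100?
Convert 五 (Chinese numeral) → 5 (decimal)
Convert 0b100 (binary) → 4 (decimal)
Compute 5 ^ 4 = 625
625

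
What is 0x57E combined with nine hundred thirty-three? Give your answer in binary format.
Convert 0x57E (hexadecimal) → 5×256 + 7×16 + 14 = 1406 (decimal)
Convert nine hundred thirty-three (English words) → 9×100 + 33 = 933 (decimal)
Compute 1406 + 933 = 2339
Convert 2339 (decimal) → 2339 = 2048 + 256 + 32 + 2 + 1 → 0b100100100011 (binary)
0b100100100011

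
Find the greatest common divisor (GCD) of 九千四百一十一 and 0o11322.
Convert 九千四百一十一 (Chinese numeral) → 9×1000 + 4×100 + 1×10 + 1 = 9411 (decimal)
Convert 0o11322 (octal) → 1×4096 + 1×512 + 3×64 + 2×8 + 2 = 4818 (decimal)
Compute gcd(9411, 4818) = 3
3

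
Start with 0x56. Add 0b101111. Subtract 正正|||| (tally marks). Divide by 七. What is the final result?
Convert 0x56 (hexadecimal) → 5×16 + 6 = 86 (decimal)
Start: 86
Convert 0b101111 (binary) → 32 + 8 + 4 + 2 + 1 = 47 (decimal)
86 + 47 = 133
Convert 正正|||| (tally marks) → 5 + 5 + 4 = 14 (decimal)
133 - 14 = 119
Convert 七 (Chinese numeral) → 7 (decimal)
119 ÷ 7 = 17
17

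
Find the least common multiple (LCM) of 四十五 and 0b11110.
Convert 四十五 (Chinese numeral) → 4×10 + 5 = 45 (decimal)
Convert 0b11110 (binary) → 16 + 8 + 4 + 2 = 30 (decimal)
Compute lcm(45, 30) = 90
90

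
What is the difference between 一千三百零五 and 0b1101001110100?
Convert 一千三百零五 (Chinese numeral) → 1×1000 + 3×100 + 5 = 1305 (decimal)
Convert 0b1101001110100 (binary) → 4096 + 2048 + 512 + 64 + 32 + 16 + 4 = 6772 (decimal)
Difference: |1305 - 6772| = 5467
5467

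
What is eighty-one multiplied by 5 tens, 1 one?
Convert eighty-one (English words) → 81 (decimal)
Convert 5 tens, 1 one (place-value notation) → 5×10 + 1 = 51 (decimal)
Compute 81 × 51 = 4131
4131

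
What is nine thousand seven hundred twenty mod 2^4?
Convert nine thousand seven hundred twenty (English words) → 9×1000 + 7×100 + 20 = 9720 (decimal)
Convert 2^4 (power) → 16 (decimal)
Compute 9720 mod 16 = 8
8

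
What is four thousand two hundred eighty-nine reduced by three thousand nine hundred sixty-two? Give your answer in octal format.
Convert four thousand two hundred eighty-nine (English words) → 4×1000 + 2×100 + 89 = 4289 (decimal)
Convert three thousand nine hundred sixty-two (English words) → 3×1000 + 9×100 + 62 = 3962 (decimal)
Compute 4289 - 3962 = 327
Convert 327 (decimal) → 327 = 5×64 + 7 → 0o507 (octal)
0o507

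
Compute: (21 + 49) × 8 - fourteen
Convert fourteen (English words) → 14 (decimal)
Expression in decimal: (21 + 49) × 8 - 14
Parentheses first: 21 + 49 = 70
Multiply: 70 × 8 = 560
Subtract: 560 - 14 = 546
546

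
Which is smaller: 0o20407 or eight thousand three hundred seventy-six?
Convert 0o20407 (octal) → 2×4096 + 4×64 + 7 = 8455 (decimal)
Convert eight thousand three hundred seventy-six (English words) → 8×1000 + 3×100 + 76 = 8376 (decimal)
Compare 8455 vs 8376: smaller = 8376
8376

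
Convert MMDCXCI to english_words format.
Convert MMDCXCI (Roman numeral) → 1000 + 1000 + 500 + 100 + 90 + 1 = 2691 (decimal)
Convert 2691 (decimal) → 2691 = 2×1000 + 6×100 + 91 → two thousand six hundred ninety-one (English words)
two thousand six hundred ninety-one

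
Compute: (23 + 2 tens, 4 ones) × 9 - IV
Convert 2 tens, 4 ones (place-value notation) → 2×10 + 4 = 24 (decimal)
Convert IV (Roman numeral) → 4 (decimal)
Expression in decimal: (23 + 24) × 9 - 4
Parentheses first: 23 + 24 = 47
Multiply: 47 × 9 = 423
Subtract: 423 - 4 = 419
419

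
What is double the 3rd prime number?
The 3rd prime number = 5
Compute 5 × 2 = 10
10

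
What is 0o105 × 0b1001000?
Convert 0o105 (octal) → 1×64 + 5 = 69 (decimal)
Convert 0b1001000 (binary) → 64 + 8 = 72 (decimal)
Compute 69 × 72 = 4968
4968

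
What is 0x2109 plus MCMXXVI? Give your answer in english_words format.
Convert 0x2109 (hexadecimal) → 2×4096 + 1×256 + 9 = 8457 (decimal)
Convert MCMXXVI (Roman numeral) → 1000 + 900 + 10 + 10 + 5 + 1 = 1926 (decimal)
Compute 8457 + 1926 = 10383
Convert 10383 (decimal) → 10383 = 10×1000 + 3×100 + 83 → ten thousand three hundred eighty-three (English words)
ten thousand three hundred eighty-three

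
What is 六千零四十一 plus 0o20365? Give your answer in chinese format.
Convert 六千零四十一 (Chinese numeral) → 6×1000 + 4×10 + 1 = 6041 (decimal)
Convert 0o20365 (octal) → 2×4096 + 3×64 + 6×8 + 5 = 8437 (decimal)
Compute 6041 + 8437 = 14478
Convert 14478 (decimal) → 14478 = 1×10000 + 4×1000 + 4×100 + 7×10 + 8 → 一万四千四百七十八 (Chinese numeral)
一万四千四百七十八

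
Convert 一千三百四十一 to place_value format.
Convert 一千三百四十一 (Chinese numeral) → 1×1000 + 3×100 + 4×10 + 1 = 1341 (decimal)
Convert 1341 (decimal) → 1341 = 1×1000 + 3×100 + 4×10 + 1 → 1 thousand, 3 hundreds, 4 tens, 1 one (place-value notation)
1 thousand, 3 hundreds, 4 tens, 1 one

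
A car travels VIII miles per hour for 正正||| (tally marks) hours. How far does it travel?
Convert VIII (Roman numeral) → 5 + 1 + 1 + 1 = 8 (decimal)
Convert 正正||| (tally marks) → 5 + 5 + 3 = 13 (decimal)
Compute 8 × 13 = 104
104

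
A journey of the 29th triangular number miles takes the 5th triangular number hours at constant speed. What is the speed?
Convert the 29th triangular number (triangular index) → 29×30/2 = 435 (decimal)
Convert the 5th triangular number (triangular index) → 5×6/2 = 15 (decimal)
Compute 435 ÷ 15 = 29
29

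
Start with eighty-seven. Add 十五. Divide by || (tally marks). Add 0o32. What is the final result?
Convert eighty-seven (English words) → 87 (decimal)
Start: 87
Convert 十五 (Chinese numeral) → 1×10 + 5 = 15 (decimal)
87 + 15 = 102
Convert || (tally marks) → 2 (decimal)
102 ÷ 2 = 51
Convert 0o32 (octal) → 3×8 + 2 = 26 (decimal)
51 + 26 = 77
77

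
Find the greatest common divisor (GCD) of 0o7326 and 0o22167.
Convert 0o7326 (octal) → 7×512 + 3×64 + 2×8 + 6 = 3798 (decimal)
Convert 0o22167 (octal) → 2×4096 + 2×512 + 1×64 + 6×8 + 7 = 9335 (decimal)
Compute gcd(3798, 9335) = 1
1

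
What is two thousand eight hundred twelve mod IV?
Convert two thousand eight hundred twelve (English words) → 2×1000 + 8×100 + 12 = 2812 (decimal)
Convert IV (Roman numeral) → 4 (decimal)
Compute 2812 mod 4 = 0
0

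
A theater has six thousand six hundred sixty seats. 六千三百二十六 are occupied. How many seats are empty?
Convert six thousand six hundred sixty (English words) → 6×1000 + 6×100 + 60 = 6660 (decimal)
Convert 六千三百二十六 (Chinese numeral) → 6×1000 + 3×100 + 2×10 + 6 = 6326 (decimal)
Compute 6660 - 6326 = 334
334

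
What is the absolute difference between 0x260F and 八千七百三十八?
Convert 0x260F (hexadecimal) → 2×4096 + 6×256 + 15 = 9743 (decimal)
Convert 八千七百三十八 (Chinese numeral) → 8×1000 + 7×100 + 3×10 + 8 = 8738 (decimal)
Compute |9743 - 8738| = 1005
1005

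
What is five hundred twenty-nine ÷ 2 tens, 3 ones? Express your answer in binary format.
Convert five hundred twenty-nine (English words) → 5×100 + 29 = 529 (decimal)
Convert 2 tens, 3 ones (place-value notation) → 2×10 + 3 = 23 (decimal)
Compute 529 ÷ 23 = 23
Convert 23 (decimal) → 23 = 16 + 4 + 2 + 1 → 0b10111 (binary)
0b10111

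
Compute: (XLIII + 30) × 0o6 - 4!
Convert XLIII (Roman numeral) → 40 + 1 + 1 + 1 = 43 (decimal)
Convert 0o6 (octal) → 6 (decimal)
Convert 4! (factorial) → 24 (decimal)
Expression in decimal: (43 + 30) × 6 - 24
Parentheses first: 43 + 30 = 73
Multiply: 73 × 6 = 438
Subtract: 438 - 24 = 414
414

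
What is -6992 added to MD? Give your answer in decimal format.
Convert MD (Roman numeral) → 1000 + 500 = 1500 (decimal)
Compute -6992 + 1500 = -5492
-5492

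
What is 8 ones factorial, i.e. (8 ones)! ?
Convert 8 ones (place-value notation) → 8 (decimal)
Compute 8! = 40320
40320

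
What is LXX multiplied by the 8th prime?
Convert LXX (Roman numeral) → 50 + 10 + 10 = 70 (decimal)
Convert the 8th prime (prime index) → 19 (decimal)
Compute 70 × 19 = 1330
1330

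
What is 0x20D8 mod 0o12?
Convert 0x20D8 (hexadecimal) → 2×4096 + 13×16 + 8 = 8408 (decimal)
Convert 0o12 (octal) → 1×8 + 2 = 10 (decimal)
Compute 8408 mod 10 = 8
8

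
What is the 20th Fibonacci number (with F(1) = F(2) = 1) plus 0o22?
The 20th Fibonacci number (with F(1) = F(2) = 1) = 6765
Convert 0o22 (octal) → 2×8 + 2 = 18 (decimal)
Compute 6765 + 18 = 6783
6783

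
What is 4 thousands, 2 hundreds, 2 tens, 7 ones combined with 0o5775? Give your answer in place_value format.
Convert 4 thousands, 2 hundreds, 2 tens, 7 ones (place-value notation) → 4×1000 + 2×100 + 2×10 + 7 = 4227 (decimal)
Convert 0o5775 (octal) → 5×512 + 7×64 + 7×8 + 5 = 3069 (decimal)
Compute 4227 + 3069 = 7296
Convert 7296 (decimal) → 7296 = 7×1000 + 2×100 + 9×10 + 6 → 7 thousands, 2 hundreds, 9 tens, 6 ones (place-value notation)
7 thousands, 2 hundreds, 9 tens, 6 ones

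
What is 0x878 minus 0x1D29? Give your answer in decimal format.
Convert 0x878 (hexadecimal) → 8×256 + 7×16 + 8 = 2168 (decimal)
Convert 0x1D29 (hexadecimal) → 1×4096 + 13×256 + 2×16 + 9 = 7465 (decimal)
Compute 2168 - 7465 = -5297
-5297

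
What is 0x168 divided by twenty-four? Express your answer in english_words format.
Convert 0x168 (hexadecimal) → 1×256 + 6×16 + 8 = 360 (decimal)
Convert twenty-four (English words) → 24 (decimal)
Compute 360 ÷ 24 = 15
Convert 15 (decimal) → fifteen (English words)
fifteen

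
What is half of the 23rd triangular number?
The 23rd triangular number = 23×24/2 = 276
Compute 276 ÷ 2 = 138
138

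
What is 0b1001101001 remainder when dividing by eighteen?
Convert 0b1001101001 (binary) → 512 + 64 + 32 + 8 + 1 = 617 (decimal)
Convert eighteen (English words) → 18 (decimal)
Compute 617 mod 18 = 5
5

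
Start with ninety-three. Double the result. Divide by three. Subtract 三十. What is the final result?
Convert ninety-three (English words) → 93 (decimal)
Start: 93
93 × 2 = 186
Convert three (English words) → 3 (decimal)
186 ÷ 3 = 62
Convert 三十 (Chinese numeral) → 3×10 = 30 (decimal)
62 - 30 = 32
32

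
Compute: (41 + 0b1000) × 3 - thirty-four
Convert 0b1000 (binary) → 8 (decimal)
Convert thirty-four (English words) → 34 (decimal)
Expression in decimal: (41 + 8) × 3 - 34
Parentheses first: 41 + 8 = 49
Multiply: 49 × 3 = 147
Subtract: 147 - 34 = 113
113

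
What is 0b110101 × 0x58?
Convert 0b110101 (binary) → 32 + 16 + 4 + 1 = 53 (decimal)
Convert 0x58 (hexadecimal) → 5×16 + 8 = 88 (decimal)
Compute 53 × 88 = 4664
4664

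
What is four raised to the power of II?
Convert four (English words) → 4 (decimal)
Convert II (Roman numeral) → 1 + 1 = 2 (decimal)
Compute 4 ^ 2 = 16
16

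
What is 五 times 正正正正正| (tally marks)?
Convert 五 (Chinese numeral) → 5 (decimal)
Convert 正正正正正| (tally marks) → 5 + 5 + 5 + 5 + 5 + 1 = 26 (decimal)
Compute 5 × 26 = 130
130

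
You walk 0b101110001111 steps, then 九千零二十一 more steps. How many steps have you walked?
Convert 0b101110001111 (binary) → 2048 + 512 + 256 + 128 + 8 + 4 + 2 + 1 = 2959 (decimal)
Convert 九千零二十一 (Chinese numeral) → 9×1000 + 2×10 + 1 = 9021 (decimal)
Compute 2959 + 9021 = 11980
11980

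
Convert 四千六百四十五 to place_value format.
Convert 四千六百四十五 (Chinese numeral) → 4×1000 + 6×100 + 4×10 + 5 = 4645 (decimal)
Convert 4645 (decimal) → 4645 = 4×1000 + 6×100 + 4×10 + 5 → 4 thousands, 6 hundreds, 4 tens, 5 ones (place-value notation)
4 thousands, 6 hundreds, 4 tens, 5 ones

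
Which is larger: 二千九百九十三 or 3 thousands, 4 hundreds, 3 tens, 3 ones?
Convert 二千九百九十三 (Chinese numeral) → 2×1000 + 9×100 + 9×10 + 3 = 2993 (decimal)
Convert 3 thousands, 4 hundreds, 3 tens, 3 ones (place-value notation) → 3×1000 + 4×100 + 3×10 + 3 = 3433 (decimal)
Compare 2993 vs 3433: larger = 3433
3433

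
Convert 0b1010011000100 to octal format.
Convert 0b1010011000100 (binary) → 4096 + 1024 + 128 + 64 + 4 = 5316 (decimal)
Convert 5316 (decimal) → 5316 = 1×4096 + 2×512 + 3×64 + 4 → 0o12304 (octal)
0o12304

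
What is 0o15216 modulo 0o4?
Convert 0o15216 (octal) → 1×4096 + 5×512 + 2×64 + 1×8 + 6 = 6798 (decimal)
Convert 0o4 (octal) → 4 (decimal)
Compute 6798 mod 4 = 2
2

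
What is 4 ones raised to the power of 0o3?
Convert 4 ones (place-value notation) → 4 (decimal)
Convert 0o3 (octal) → 3 (decimal)
Compute 4 ^ 3 = 64
64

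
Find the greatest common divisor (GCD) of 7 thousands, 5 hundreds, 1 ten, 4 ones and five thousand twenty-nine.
Convert 7 thousands, 5 hundreds, 1 ten, 4 ones (place-value notation) → 7×1000 + 5×100 + 1×10 + 4 = 7514 (decimal)
Convert five thousand twenty-nine (English words) → 5×1000 + 29 = 5029 (decimal)
Compute gcd(7514, 5029) = 1
1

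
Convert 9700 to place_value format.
Convert 9700 (decimal) → 9700 = 9×1000 + 7×100 → 9 thousands, 7 hundreds (place-value notation)
9 thousands, 7 hundreds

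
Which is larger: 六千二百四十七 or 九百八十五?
Convert 六千二百四十七 (Chinese numeral) → 6×1000 + 2×100 + 4×10 + 7 = 6247 (decimal)
Convert 九百八十五 (Chinese numeral) → 9×100 + 8×10 + 5 = 985 (decimal)
Compare 6247 vs 985: larger = 6247
6247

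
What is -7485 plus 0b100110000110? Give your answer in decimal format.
Convert 0b100110000110 (binary) → 2048 + 256 + 128 + 4 + 2 = 2438 (decimal)
Compute -7485 + 2438 = -5047
-5047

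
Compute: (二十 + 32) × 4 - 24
Convert 二十 (Chinese numeral) → 2×10 = 20 (decimal)
Expression in decimal: (20 + 32) × 4 - 24
Parentheses first: 20 + 32 = 52
Multiply: 52 × 4 = 208
Subtract: 208 - 24 = 184
184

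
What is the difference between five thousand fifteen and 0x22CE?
Convert five thousand fifteen (English words) → 5×1000 + 15 = 5015 (decimal)
Convert 0x22CE (hexadecimal) → 2×4096 + 2×256 + 12×16 + 14 = 8910 (decimal)
Difference: |5015 - 8910| = 3895
3895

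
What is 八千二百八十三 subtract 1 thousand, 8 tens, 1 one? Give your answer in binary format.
Convert 八千二百八十三 (Chinese numeral) → 8×1000 + 2×100 + 8×10 + 3 = 8283 (decimal)
Convert 1 thousand, 8 tens, 1 one (place-value notation) → 1×1000 + 8×10 + 1 = 1081 (decimal)
Compute 8283 - 1081 = 7202
Convert 7202 (decimal) → 7202 = 4096 + 2048 + 1024 + 32 + 2 → 0b1110000100010 (binary)
0b1110000100010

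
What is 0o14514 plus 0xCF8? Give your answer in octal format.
Convert 0o14514 (octal) → 1×4096 + 4×512 + 5×64 + 1×8 + 4 = 6476 (decimal)
Convert 0xCF8 (hexadecimal) → 12×256 + 15×16 + 8 = 3320 (decimal)
Compute 6476 + 3320 = 9796
Convert 9796 (decimal) → 9796 = 2×4096 + 3×512 + 1×64 + 4 → 0o23104 (octal)
0o23104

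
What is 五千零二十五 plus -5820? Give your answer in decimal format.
Convert 五千零二十五 (Chinese numeral) → 5×1000 + 2×10 + 5 = 5025 (decimal)
Compute 5025 + -5820 = -795
-795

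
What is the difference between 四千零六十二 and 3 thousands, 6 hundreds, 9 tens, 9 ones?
Convert 四千零六十二 (Chinese numeral) → 4×1000 + 6×10 + 2 = 4062 (decimal)
Convert 3 thousands, 6 hundreds, 9 tens, 9 ones (place-value notation) → 3×1000 + 6×100 + 9×10 + 9 = 3699 (decimal)
Difference: |4062 - 3699| = 363
363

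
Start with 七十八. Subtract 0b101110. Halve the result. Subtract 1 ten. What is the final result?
Convert 七十八 (Chinese numeral) → 7×10 + 8 = 78 (decimal)
Start: 78
Convert 0b101110 (binary) → 32 + 8 + 4 + 2 = 46 (decimal)
78 - 46 = 32
32 ÷ 2 = 16
Convert 1 ten (place-value notation) → 1×10 = 10 (decimal)
16 - 10 = 6
6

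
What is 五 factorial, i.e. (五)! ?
Convert 五 (Chinese numeral) → 5 (decimal)
Compute 5! = 120
120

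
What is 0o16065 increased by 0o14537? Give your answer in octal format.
Convert 0o16065 (octal) → 1×4096 + 6×512 + 6×8 + 5 = 7221 (decimal)
Convert 0o14537 (octal) → 1×4096 + 4×512 + 5×64 + 3×8 + 7 = 6495 (decimal)
Compute 7221 + 6495 = 13716
Convert 13716 (decimal) → 13716 = 3×4096 + 2×512 + 6×64 + 2×8 + 4 → 0o32624 (octal)
0o32624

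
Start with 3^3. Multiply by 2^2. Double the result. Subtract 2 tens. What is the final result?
Convert 3^3 (power) → 27 (decimal)
Start: 27
Convert 2^2 (power) → 4 (decimal)
27 × 4 = 108
108 × 2 = 216
Convert 2 tens (place-value notation) → 2×10 = 20 (decimal)
216 - 20 = 196
196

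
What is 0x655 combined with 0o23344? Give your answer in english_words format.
Convert 0x655 (hexadecimal) → 6×256 + 5×16 + 5 = 1621 (decimal)
Convert 0o23344 (octal) → 2×4096 + 3×512 + 3×64 + 4×8 + 4 = 9956 (decimal)
Compute 1621 + 9956 = 11577
Convert 11577 (decimal) → 11577 = 11×1000 + 5×100 + 77 → eleven thousand five hundred seventy-seven (English words)
eleven thousand five hundred seventy-seven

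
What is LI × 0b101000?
Convert LI (Roman numeral) → 50 + 1 = 51 (decimal)
Convert 0b101000 (binary) → 32 + 8 = 40 (decimal)
Compute 51 × 40 = 2040
2040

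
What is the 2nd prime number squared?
The 2nd prime number = 3
Compute 3² = 3 × 3 = 9
9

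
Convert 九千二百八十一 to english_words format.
Convert 九千二百八十一 (Chinese numeral) → 9×1000 + 2×100 + 8×10 + 1 = 9281 (decimal)
Convert 9281 (decimal) → 9281 = 9×1000 + 2×100 + 81 → nine thousand two hundred eighty-one (English words)
nine thousand two hundred eighty-one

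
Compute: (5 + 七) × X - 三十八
Convert 七 (Chinese numeral) → 7 (decimal)
Convert X (Roman numeral) → 10 (decimal)
Convert 三十八 (Chinese numeral) → 3×10 + 8 = 38 (decimal)
Expression in decimal: (5 + 7) × 10 - 38
Parentheses first: 5 + 7 = 12
Multiply: 12 × 10 = 120
Subtract: 120 - 38 = 82
82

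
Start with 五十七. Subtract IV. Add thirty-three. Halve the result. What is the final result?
Convert 五十七 (Chinese numeral) → 5×10 + 7 = 57 (decimal)
Start: 57
Convert IV (Roman numeral) → 4 (decimal)
57 - 4 = 53
Convert thirty-three (English words) → 33 (decimal)
53 + 33 = 86
86 ÷ 2 = 43
43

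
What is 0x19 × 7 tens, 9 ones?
Convert 0x19 (hexadecimal) → 1×16 + 9 = 25 (decimal)
Convert 7 tens, 9 ones (place-value notation) → 7×10 + 9 = 79 (decimal)
Compute 25 × 79 = 1975
1975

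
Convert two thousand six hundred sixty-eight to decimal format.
Convert two thousand six hundred sixty-eight (English words) → 2×1000 + 6×100 + 68 = 2668 (decimal)
2668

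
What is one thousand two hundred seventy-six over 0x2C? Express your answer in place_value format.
Convert one thousand two hundred seventy-six (English words) → 1×1000 + 2×100 + 76 = 1276 (decimal)
Convert 0x2C (hexadecimal) → 2×16 + 12 = 44 (decimal)
Compute 1276 ÷ 44 = 29
Convert 29 (decimal) → 29 = 2×10 + 9 → 2 tens, 9 ones (place-value notation)
2 tens, 9 ones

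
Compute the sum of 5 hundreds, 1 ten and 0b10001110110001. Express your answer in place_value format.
Convert 5 hundreds, 1 ten (place-value notation) → 5×100 + 1×10 = 510 (decimal)
Convert 0b10001110110001 (binary) → 8192 + 512 + 256 + 128 + 32 + 16 + 1 = 9137 (decimal)
Compute 510 + 9137 = 9647
Convert 9647 (decimal) → 9647 = 9×1000 + 6×100 + 4×10 + 7 → 9 thousands, 6 hundreds, 4 tens, 7 ones (place-value notation)
9 thousands, 6 hundreds, 4 tens, 7 ones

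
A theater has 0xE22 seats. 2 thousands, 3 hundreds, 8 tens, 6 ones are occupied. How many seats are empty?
Convert 0xE22 (hexadecimal) → 14×256 + 2×16 + 2 = 3618 (decimal)
Convert 2 thousands, 3 hundreds, 8 tens, 6 ones (place-value notation) → 2×1000 + 3×100 + 8×10 + 6 = 2386 (decimal)
Compute 3618 - 2386 = 1232
1232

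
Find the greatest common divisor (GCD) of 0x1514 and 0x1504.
Convert 0x1514 (hexadecimal) → 1×4096 + 5×256 + 1×16 + 4 = 5396 (decimal)
Convert 0x1504 (hexadecimal) → 1×4096 + 5×256 + 4 = 5380 (decimal)
Compute gcd(5396, 5380) = 4
4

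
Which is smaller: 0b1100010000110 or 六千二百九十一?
Convert 0b1100010000110 (binary) → 4096 + 2048 + 128 + 4 + 2 = 6278 (decimal)
Convert 六千二百九十一 (Chinese numeral) → 6×1000 + 2×100 + 9×10 + 1 = 6291 (decimal)
Compare 6278 vs 6291: smaller = 6278
6278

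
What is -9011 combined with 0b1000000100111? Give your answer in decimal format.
Convert 0b1000000100111 (binary) → 4096 + 32 + 4 + 2 + 1 = 4135 (decimal)
Compute -9011 + 4135 = -4876
-4876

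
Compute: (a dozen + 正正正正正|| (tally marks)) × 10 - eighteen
Convert a dozen (colloquial) → 12 (decimal)
Convert 正正正正正|| (tally marks) → 5 + 5 + 5 + 5 + 5 + 2 = 27 (decimal)
Convert eighteen (English words) → 18 (decimal)
Expression in decimal: (12 + 27) × 10 - 18
Parentheses first: 12 + 27 = 39
Multiply: 39 × 10 = 390
Subtract: 390 - 18 = 372
372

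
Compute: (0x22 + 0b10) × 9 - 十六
Convert 0x22 (hexadecimal) → 2×16 + 2 = 34 (decimal)
Convert 0b10 (binary) → 2 (decimal)
Convert 十六 (Chinese numeral) → 1×10 + 6 = 16 (decimal)
Expression in decimal: (34 + 2) × 9 - 16
Parentheses first: 34 + 2 = 36
Multiply: 36 × 9 = 324
Subtract: 324 - 16 = 308
308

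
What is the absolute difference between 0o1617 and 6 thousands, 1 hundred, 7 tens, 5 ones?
Convert 0o1617 (octal) → 1×512 + 6×64 + 1×8 + 7 = 911 (decimal)
Convert 6 thousands, 1 hundred, 7 tens, 5 ones (place-value notation) → 6×1000 + 1×100 + 7×10 + 5 = 6175 (decimal)
Compute |911 - 6175| = 5264
5264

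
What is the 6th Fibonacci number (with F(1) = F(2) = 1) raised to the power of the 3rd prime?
Convert the 6th Fibonacci number (with F(1) = F(2) = 1) (Fibonacci index) → 1, 1, 2, 3, 5, 8 → 8 (decimal)
Convert the 3rd prime (prime index) → 5 (decimal)
Compute 8 ^ 5 = 32768
32768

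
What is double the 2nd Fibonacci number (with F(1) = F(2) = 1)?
The 2nd Fibonacci number (with F(1) = F(2) = 1) = 1
Compute 1 × 2 = 2
2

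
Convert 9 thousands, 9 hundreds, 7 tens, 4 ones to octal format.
Convert 9 thousands, 9 hundreds, 7 tens, 4 ones (place-value notation) → 9×1000 + 9×100 + 7×10 + 4 = 9974 (decimal)
Convert 9974 (decimal) → 9974 = 2×4096 + 3×512 + 3×64 + 6×8 + 6 → 0o23366 (octal)
0o23366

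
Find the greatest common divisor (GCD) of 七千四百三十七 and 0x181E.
Convert 七千四百三十七 (Chinese numeral) → 7×1000 + 4×100 + 3×10 + 7 = 7437 (decimal)
Convert 0x181E (hexadecimal) → 1×4096 + 8×256 + 1×16 + 14 = 6174 (decimal)
Compute gcd(7437, 6174) = 3
3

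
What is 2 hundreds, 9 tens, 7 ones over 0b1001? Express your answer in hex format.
Convert 2 hundreds, 9 tens, 7 ones (place-value notation) → 2×100 + 9×10 + 7 = 297 (decimal)
Convert 0b1001 (binary) → 8 + 1 = 9 (decimal)
Compute 297 ÷ 9 = 33
Convert 33 (decimal) → 33 = 2×16 + 1 → 0x21 (hexadecimal)
0x21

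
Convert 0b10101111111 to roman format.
Convert 0b10101111111 (binary) → 1024 + 256 + 64 + 32 + 16 + 8 + 4 + 2 + 1 = 1407 (decimal)
Convert 1407 (decimal) → 1407 = 1000 + 400 + 5 + 1 + 1 → MCDVII (Roman numeral)
MCDVII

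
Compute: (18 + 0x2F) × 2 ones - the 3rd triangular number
Convert 0x2F (hexadecimal) → 2×16 + 15 = 47 (decimal)
Convert 2 ones (place-value notation) → 2 (decimal)
Convert the 3rd triangular number (triangular index) → 3×4/2 = 6 (decimal)
Expression in decimal: (18 + 47) × 2 - 6
Parentheses first: 18 + 47 = 65
Multiply: 65 × 2 = 130
Subtract: 130 - 6 = 124
124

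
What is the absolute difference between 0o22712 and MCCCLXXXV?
Convert 0o22712 (octal) → 2×4096 + 2×512 + 7×64 + 1×8 + 2 = 9674 (decimal)
Convert MCCCLXXXV (Roman numeral) → 1000 + 100 + 100 + 100 + 50 + 10 + 10 + 10 + 5 = 1385 (decimal)
Compute |9674 - 1385| = 8289
8289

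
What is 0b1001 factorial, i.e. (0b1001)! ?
Convert 0b1001 (binary) → 8 + 1 = 9 (decimal)
Compute 9! = 362880
362880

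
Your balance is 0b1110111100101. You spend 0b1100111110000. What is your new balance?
Convert 0b1110111100101 (binary) → 4096 + 2048 + 1024 + 256 + 128 + 64 + 32 + 4 + 1 = 7653 (decimal)
Convert 0b1100111110000 (binary) → 4096 + 2048 + 256 + 128 + 64 + 32 + 16 = 6640 (decimal)
Compute 7653 - 6640 = 1013
1013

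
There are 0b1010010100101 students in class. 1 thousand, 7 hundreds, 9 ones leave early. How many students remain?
Convert 0b1010010100101 (binary) → 4096 + 1024 + 128 + 32 + 4 + 1 = 5285 (decimal)
Convert 1 thousand, 7 hundreds, 9 ones (place-value notation) → 1×1000 + 7×100 + 9 = 1709 (decimal)
Compute 5285 - 1709 = 3576
3576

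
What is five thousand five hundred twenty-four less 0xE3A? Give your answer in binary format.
Convert five thousand five hundred twenty-four (English words) → 5×1000 + 5×100 + 24 = 5524 (decimal)
Convert 0xE3A (hexadecimal) → 14×256 + 3×16 + 10 = 3642 (decimal)
Compute 5524 - 3642 = 1882
Convert 1882 (decimal) → 1882 = 1024 + 512 + 256 + 64 + 16 + 8 + 2 → 0b11101011010 (binary)
0b11101011010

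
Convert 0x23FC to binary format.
Convert 0x23FC (hexadecimal) → 2×4096 + 3×256 + 15×16 + 12 = 9212 (decimal)
Convert 9212 (decimal) → 9212 = 8192 + 512 + 256 + 128 + 64 + 32 + 16 + 8 + 4 → 0b10001111111100 (binary)
0b10001111111100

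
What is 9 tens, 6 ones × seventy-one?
Convert 9 tens, 6 ones (place-value notation) → 9×10 + 6 = 96 (decimal)
Convert seventy-one (English words) → 71 (decimal)
Compute 96 × 71 = 6816
6816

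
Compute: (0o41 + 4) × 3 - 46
Convert 0o41 (octal) → 4×8 + 1 = 33 (decimal)
Expression in decimal: (33 + 4) × 3 - 46
Parentheses first: 33 + 4 = 37
Multiply: 37 × 3 = 111
Subtract: 111 - 46 = 65
65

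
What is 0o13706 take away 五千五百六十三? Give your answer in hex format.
Convert 0o13706 (octal) → 1×4096 + 3×512 + 7×64 + 6 = 6086 (decimal)
Convert 五千五百六十三 (Chinese numeral) → 5×1000 + 5×100 + 6×10 + 3 = 5563 (decimal)
Compute 6086 - 5563 = 523
Convert 523 (decimal) → 523 = 2×256 + 11 → 0x20B (hexadecimal)
0x20B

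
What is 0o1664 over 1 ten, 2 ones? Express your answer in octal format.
Convert 0o1664 (octal) → 1×512 + 6×64 + 6×8 + 4 = 948 (decimal)
Convert 1 ten, 2 ones (place-value notation) → 1×10 + 2 = 12 (decimal)
Compute 948 ÷ 12 = 79
Convert 79 (decimal) → 79 = 1×64 + 1×8 + 7 → 0o117 (octal)
0o117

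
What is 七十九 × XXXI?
Convert 七十九 (Chinese numeral) → 7×10 + 9 = 79 (decimal)
Convert XXXI (Roman numeral) → 10 + 10 + 10 + 1 = 31 (decimal)
Compute 79 × 31 = 2449
2449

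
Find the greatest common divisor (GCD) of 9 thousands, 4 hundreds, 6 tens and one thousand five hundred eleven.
Convert 9 thousands, 4 hundreds, 6 tens (place-value notation) → 9×1000 + 4×100 + 6×10 = 9460 (decimal)
Convert one thousand five hundred eleven (English words) → 1×1000 + 5×100 + 11 = 1511 (decimal)
Compute gcd(9460, 1511) = 1
1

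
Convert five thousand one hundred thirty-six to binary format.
Convert five thousand one hundred thirty-six (English words) → 5×1000 + 1×100 + 36 = 5136 (decimal)
Convert 5136 (decimal) → 5136 = 4096 + 1024 + 16 → 0b1010000010000 (binary)
0b1010000010000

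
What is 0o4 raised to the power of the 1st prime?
Convert 0o4 (octal) → 4 (decimal)
Convert the 1st prime (prime index) → 2 (decimal)
Compute 4 ^ 2 = 16
16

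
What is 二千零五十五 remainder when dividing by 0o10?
Convert 二千零五十五 (Chinese numeral) → 2×1000 + 5×10 + 5 = 2055 (decimal)
Convert 0o10 (octal) → 1×8 = 8 (decimal)
Compute 2055 mod 8 = 7
7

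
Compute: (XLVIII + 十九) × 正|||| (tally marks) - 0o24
Convert XLVIII (Roman numeral) → 40 + 5 + 1 + 1 + 1 = 48 (decimal)
Convert 十九 (Chinese numeral) → 1×10 + 9 = 19 (decimal)
Convert 正|||| (tally marks) → 5 + 4 = 9 (decimal)
Convert 0o24 (octal) → 2×8 + 4 = 20 (decimal)
Expression in decimal: (48 + 19) × 9 - 20
Parentheses first: 48 + 19 = 67
Multiply: 67 × 9 = 603
Subtract: 603 - 20 = 583
583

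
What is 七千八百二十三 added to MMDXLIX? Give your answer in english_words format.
Convert 七千八百二十三 (Chinese numeral) → 7×1000 + 8×100 + 2×10 + 3 = 7823 (decimal)
Convert MMDXLIX (Roman numeral) → 1000 + 1000 + 500 + 40 + 9 = 2549 (decimal)
Compute 7823 + 2549 = 10372
Convert 10372 (decimal) → 10372 = 10×1000 + 3×100 + 72 → ten thousand three hundred seventy-two (English words)
ten thousand three hundred seventy-two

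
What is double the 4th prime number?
The 4th prime number = 7
Compute 7 × 2 = 14
14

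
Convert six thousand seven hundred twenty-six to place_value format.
Convert six thousand seven hundred twenty-six (English words) → 6×1000 + 7×100 + 26 = 6726 (decimal)
Convert 6726 (decimal) → 6726 = 6×1000 + 7×100 + 2×10 + 6 → 6 thousands, 7 hundreds, 2 tens, 6 ones (place-value notation)
6 thousands, 7 hundreds, 2 tens, 6 ones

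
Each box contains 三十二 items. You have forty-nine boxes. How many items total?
Convert 三十二 (Chinese numeral) → 3×10 + 2 = 32 (decimal)
Convert forty-nine (English words) → 49 (decimal)
Compute 32 × 49 = 1568
1568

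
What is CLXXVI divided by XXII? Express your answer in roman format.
Convert CLXXVI (Roman numeral) → 100 + 50 + 10 + 10 + 5 + 1 = 176 (decimal)
Convert XXII (Roman numeral) → 10 + 10 + 1 + 1 = 22 (decimal)
Compute 176 ÷ 22 = 8
Convert 8 (decimal) → 8 = 5 + 1 + 1 + 1 → VIII (Roman numeral)
VIII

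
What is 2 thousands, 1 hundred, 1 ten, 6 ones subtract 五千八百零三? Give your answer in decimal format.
Convert 2 thousands, 1 hundred, 1 ten, 6 ones (place-value notation) → 2×1000 + 1×100 + 1×10 + 6 = 2116 (decimal)
Convert 五千八百零三 (Chinese numeral) → 5×1000 + 8×100 + 3 = 5803 (decimal)
Compute 2116 - 5803 = -3687
-3687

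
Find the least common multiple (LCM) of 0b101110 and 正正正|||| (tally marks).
Convert 0b101110 (binary) → 32 + 8 + 4 + 2 = 46 (decimal)
Convert 正正正|||| (tally marks) → 5 + 5 + 5 + 4 = 19 (decimal)
Compute lcm(46, 19) = 874
874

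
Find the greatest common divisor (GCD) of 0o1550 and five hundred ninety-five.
Convert 0o1550 (octal) → 1×512 + 5×64 + 5×8 = 872 (decimal)
Convert five hundred ninety-five (English words) → 5×100 + 95 = 595 (decimal)
Compute gcd(872, 595) = 1
1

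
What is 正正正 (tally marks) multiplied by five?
Convert 正正正 (tally marks) → 5 + 5 + 5 = 15 (decimal)
Convert five (English words) → 5 (decimal)
Compute 15 × 5 = 75
75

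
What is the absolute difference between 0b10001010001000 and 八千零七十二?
Convert 0b10001010001000 (binary) → 8192 + 512 + 128 + 8 = 8840 (decimal)
Convert 八千零七十二 (Chinese numeral) → 8×1000 + 7×10 + 2 = 8072 (decimal)
Compute |8840 - 8072| = 768
768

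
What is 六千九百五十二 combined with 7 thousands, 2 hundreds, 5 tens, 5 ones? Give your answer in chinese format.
Convert 六千九百五十二 (Chinese numeral) → 6×1000 + 9×100 + 5×10 + 2 = 6952 (decimal)
Convert 7 thousands, 2 hundreds, 5 tens, 5 ones (place-value notation) → 7×1000 + 2×100 + 5×10 + 5 = 7255 (decimal)
Compute 6952 + 7255 = 14207
Convert 14207 (decimal) → 14207 = 1×10000 + 4×1000 + 2×100 + 7 → 一万四千二百零七 (Chinese numeral)
一万四千二百零七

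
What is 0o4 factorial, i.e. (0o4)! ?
Convert 0o4 (octal) → 4 (decimal)
Compute 4! = 24
24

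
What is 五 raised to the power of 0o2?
Convert 五 (Chinese numeral) → 5 (decimal)
Convert 0o2 (octal) → 2 (decimal)
Compute 5 ^ 2 = 25
25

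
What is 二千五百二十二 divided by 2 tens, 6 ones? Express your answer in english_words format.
Convert 二千五百二十二 (Chinese numeral) → 2×1000 + 5×100 + 2×10 + 2 = 2522 (decimal)
Convert 2 tens, 6 ones (place-value notation) → 2×10 + 6 = 26 (decimal)
Compute 2522 ÷ 26 = 97
Convert 97 (decimal) → ninety-seven (English words)
ninety-seven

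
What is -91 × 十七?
Convert 十七 (Chinese numeral) → 1×10 + 7 = 17 (decimal)
Compute -91 × 17 = -1547
-1547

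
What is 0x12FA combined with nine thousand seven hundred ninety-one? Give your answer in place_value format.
Convert 0x12FA (hexadecimal) → 1×4096 + 2×256 + 15×16 + 10 = 4858 (decimal)
Convert nine thousand seven hundred ninety-one (English words) → 9×1000 + 7×100 + 91 = 9791 (decimal)
Compute 4858 + 9791 = 14649
Convert 14649 (decimal) → 14649 = 14×1000 + 6×100 + 4×10 + 9 → 14 thousands, 6 hundreds, 4 tens, 9 ones (place-value notation)
14 thousands, 6 hundreds, 4 tens, 9 ones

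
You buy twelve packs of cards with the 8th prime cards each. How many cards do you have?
Convert the 8th prime (prime index) → 19 (decimal)
Convert twelve (English words) → 12 (decimal)
Compute 19 × 12 = 228
228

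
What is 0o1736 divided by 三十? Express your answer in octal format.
Convert 0o1736 (octal) → 1×512 + 7×64 + 3×8 + 6 = 990 (decimal)
Convert 三十 (Chinese numeral) → 3×10 = 30 (decimal)
Compute 990 ÷ 30 = 33
Convert 33 (decimal) → 33 = 4×8 + 1 → 0o41 (octal)
0o41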